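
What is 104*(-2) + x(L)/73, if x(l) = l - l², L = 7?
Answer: -15226/73 ≈ -208.58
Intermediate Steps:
104*(-2) + x(L)/73 = 104*(-2) + (7*(1 - 1*7))/73 = -208 + (7*(1 - 7))*(1/73) = -208 + (7*(-6))*(1/73) = -208 - 42*1/73 = -208 - 42/73 = -15226/73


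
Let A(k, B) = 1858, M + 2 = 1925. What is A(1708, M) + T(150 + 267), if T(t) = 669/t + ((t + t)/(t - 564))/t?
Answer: 37997017/20433 ≈ 1859.6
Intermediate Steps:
M = 1923 (M = -2 + 1925 = 1923)
T(t) = 2/(-564 + t) + 669/t (T(t) = 669/t + ((2*t)/(-564 + t))/t = 669/t + (2*t/(-564 + t))/t = 669/t + 2/(-564 + t) = 2/(-564 + t) + 669/t)
A(1708, M) + T(150 + 267) = 1858 + (-377316 + 671*(150 + 267))/((150 + 267)*(-564 + (150 + 267))) = 1858 + (-377316 + 671*417)/(417*(-564 + 417)) = 1858 + (1/417)*(-377316 + 279807)/(-147) = 1858 + (1/417)*(-1/147)*(-97509) = 1858 + 32503/20433 = 37997017/20433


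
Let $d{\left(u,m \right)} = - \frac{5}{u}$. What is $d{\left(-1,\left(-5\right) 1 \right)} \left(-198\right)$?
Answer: $-990$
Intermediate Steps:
$d{\left(-1,\left(-5\right) 1 \right)} \left(-198\right) = - \frac{5}{-1} \left(-198\right) = \left(-5\right) \left(-1\right) \left(-198\right) = 5 \left(-198\right) = -990$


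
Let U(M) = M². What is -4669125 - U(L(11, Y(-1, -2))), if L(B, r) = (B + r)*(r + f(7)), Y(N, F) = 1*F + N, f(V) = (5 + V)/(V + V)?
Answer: -228801525/49 ≈ -4.6694e+6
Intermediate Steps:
f(V) = (5 + V)/(2*V) (f(V) = (5 + V)/((2*V)) = (5 + V)*(1/(2*V)) = (5 + V)/(2*V))
Y(N, F) = F + N
L(B, r) = (6/7 + r)*(B + r) (L(B, r) = (B + r)*(r + (½)*(5 + 7)/7) = (B + r)*(r + (½)*(⅐)*12) = (B + r)*(r + 6/7) = (B + r)*(6/7 + r) = (6/7 + r)*(B + r))
-4669125 - U(L(11, Y(-1, -2))) = -4669125 - ((-2 - 1)² + (6/7)*11 + 6*(-2 - 1)/7 + 11*(-2 - 1))² = -4669125 - ((-3)² + 66/7 + (6/7)*(-3) + 11*(-3))² = -4669125 - (9 + 66/7 - 18/7 - 33)² = -4669125 - (-120/7)² = -4669125 - 1*14400/49 = -4669125 - 14400/49 = -228801525/49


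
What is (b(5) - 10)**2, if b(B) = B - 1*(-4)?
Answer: 1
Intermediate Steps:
b(B) = 4 + B (b(B) = B + 4 = 4 + B)
(b(5) - 10)**2 = ((4 + 5) - 10)**2 = (9 - 10)**2 = (-1)**2 = 1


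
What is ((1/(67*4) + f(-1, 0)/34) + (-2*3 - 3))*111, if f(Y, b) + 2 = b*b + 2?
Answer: -267621/268 ≈ -998.59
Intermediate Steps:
f(Y, b) = b² (f(Y, b) = -2 + (b*b + 2) = -2 + (b² + 2) = -2 + (2 + b²) = b²)
((1/(67*4) + f(-1, 0)/34) + (-2*3 - 3))*111 = ((1/(67*4) + 0²/34) + (-2*3 - 3))*111 = (((1/67)*(¼) + 0*(1/34)) + (-6 - 3))*111 = ((1/268 + 0) - 9)*111 = (1/268 - 9)*111 = -2411/268*111 = -267621/268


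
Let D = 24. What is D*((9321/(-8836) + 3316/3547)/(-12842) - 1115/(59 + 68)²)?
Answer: -1346129892991023/811459812286807 ≈ -1.6589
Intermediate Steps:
D*((9321/(-8836) + 3316/3547)/(-12842) - 1115/(59 + 68)²) = 24*((9321/(-8836) + 3316/3547)/(-12842) - 1115/(59 + 68)²) = 24*((9321*(-1/8836) + 3316*(1/3547))*(-1/12842) - 1115/(127²)) = 24*((-9321/8836 + 3316/3547)*(-1/12842) - 1115/16129) = 24*(-3761411/31341292*(-1/12842) - 1115*1/16129) = 24*(3761411/402484871864 - 1115/16129) = 24*(-448709964330341/6491678498294456) = -1346129892991023/811459812286807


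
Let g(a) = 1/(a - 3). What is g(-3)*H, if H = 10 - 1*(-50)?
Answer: -10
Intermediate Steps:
H = 60 (H = 10 + 50 = 60)
g(a) = 1/(-3 + a)
g(-3)*H = 60/(-3 - 3) = 60/(-6) = -⅙*60 = -10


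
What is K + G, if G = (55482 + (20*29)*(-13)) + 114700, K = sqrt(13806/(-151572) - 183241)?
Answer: 162642 + I*sqrt(116938718623066)/25262 ≈ 1.6264e+5 + 428.07*I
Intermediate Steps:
K = I*sqrt(116938718623066)/25262 (K = sqrt(13806*(-1/151572) - 183241) = sqrt(-2301/25262 - 183241) = sqrt(-4629036443/25262) = I*sqrt(116938718623066)/25262 ≈ 428.07*I)
G = 162642 (G = (55482 + 580*(-13)) + 114700 = (55482 - 7540) + 114700 = 47942 + 114700 = 162642)
K + G = I*sqrt(116938718623066)/25262 + 162642 = 162642 + I*sqrt(116938718623066)/25262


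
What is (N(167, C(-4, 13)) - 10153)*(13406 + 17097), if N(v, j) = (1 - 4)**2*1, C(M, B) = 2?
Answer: -309422432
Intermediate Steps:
N(v, j) = 9 (N(v, j) = (-3)**2*1 = 9*1 = 9)
(N(167, C(-4, 13)) - 10153)*(13406 + 17097) = (9 - 10153)*(13406 + 17097) = -10144*30503 = -309422432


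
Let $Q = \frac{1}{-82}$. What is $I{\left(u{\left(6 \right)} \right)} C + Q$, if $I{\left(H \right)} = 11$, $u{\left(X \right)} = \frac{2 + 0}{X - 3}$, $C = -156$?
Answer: $- \frac{140713}{82} \approx -1716.0$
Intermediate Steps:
$u{\left(X \right)} = \frac{2}{-3 + X}$
$Q = - \frac{1}{82} \approx -0.012195$
$I{\left(u{\left(6 \right)} \right)} C + Q = 11 \left(-156\right) - \frac{1}{82} = -1716 - \frac{1}{82} = - \frac{140713}{82}$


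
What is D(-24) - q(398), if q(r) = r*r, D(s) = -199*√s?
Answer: -158404 - 398*I*√6 ≈ -1.584e+5 - 974.9*I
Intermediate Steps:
q(r) = r²
D(-24) - q(398) = -398*I*√6 - 1*398² = -398*I*√6 - 1*158404 = -398*I*√6 - 158404 = -158404 - 398*I*√6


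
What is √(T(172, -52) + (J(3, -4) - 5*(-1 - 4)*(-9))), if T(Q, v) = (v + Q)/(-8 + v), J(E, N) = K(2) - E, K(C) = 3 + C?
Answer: 15*I ≈ 15.0*I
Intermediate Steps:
J(E, N) = 5 - E (J(E, N) = (3 + 2) - E = 5 - E)
T(Q, v) = (Q + v)/(-8 + v)
√(T(172, -52) + (J(3, -4) - 5*(-1 - 4)*(-9))) = √((172 - 52)/(-8 - 52) + ((5 - 1*3) - 5*(-1 - 4)*(-9))) = √(120/(-60) + ((5 - 3) - 5*(-5)*(-9))) = √(-1/60*120 + (2 + 25*(-9))) = √(-2 + (2 - 225)) = √(-2 - 223) = √(-225) = 15*I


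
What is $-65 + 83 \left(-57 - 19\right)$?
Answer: $-6373$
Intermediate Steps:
$-65 + 83 \left(-57 - 19\right) = -65 + 83 \left(-76\right) = -65 - 6308 = -6373$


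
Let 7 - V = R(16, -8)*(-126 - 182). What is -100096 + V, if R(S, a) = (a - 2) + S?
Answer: -98241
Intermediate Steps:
R(S, a) = -2 + S + a (R(S, a) = (-2 + a) + S = -2 + S + a)
V = 1855 (V = 7 - (-2 + 16 - 8)*(-126 - 182) = 7 - 6*(-308) = 7 - 1*(-1848) = 7 + 1848 = 1855)
-100096 + V = -100096 + 1855 = -98241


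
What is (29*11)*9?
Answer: 2871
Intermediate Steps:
(29*11)*9 = 319*9 = 2871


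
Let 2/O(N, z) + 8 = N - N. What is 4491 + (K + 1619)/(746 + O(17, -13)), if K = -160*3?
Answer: 13401209/2983 ≈ 4492.5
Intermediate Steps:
K = -480
O(N, z) = -¼ (O(N, z) = 2/(-8 + (N - N)) = 2/(-8 + 0) = 2/(-8) = 2*(-⅛) = -¼)
4491 + (K + 1619)/(746 + O(17, -13)) = 4491 + (-480 + 1619)/(746 - ¼) = 4491 + 1139/(2983/4) = 4491 + 1139*(4/2983) = 4491 + 4556/2983 = 13401209/2983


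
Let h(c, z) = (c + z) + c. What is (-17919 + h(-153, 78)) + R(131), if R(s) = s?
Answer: -18016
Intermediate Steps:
h(c, z) = z + 2*c
(-17919 + h(-153, 78)) + R(131) = (-17919 + (78 + 2*(-153))) + 131 = (-17919 + (78 - 306)) + 131 = (-17919 - 228) + 131 = -18147 + 131 = -18016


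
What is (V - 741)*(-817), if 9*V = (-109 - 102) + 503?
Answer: 5210009/9 ≈ 5.7889e+5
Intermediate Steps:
V = 292/9 (V = ((-109 - 102) + 503)/9 = (-211 + 503)/9 = (1/9)*292 = 292/9 ≈ 32.444)
(V - 741)*(-817) = (292/9 - 741)*(-817) = -6377/9*(-817) = 5210009/9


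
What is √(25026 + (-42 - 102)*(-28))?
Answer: √29058 ≈ 170.46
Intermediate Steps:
√(25026 + (-42 - 102)*(-28)) = √(25026 - 144*(-28)) = √(25026 + 4032) = √29058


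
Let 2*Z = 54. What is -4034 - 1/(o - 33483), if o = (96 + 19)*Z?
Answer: -122544851/30378 ≈ -4034.0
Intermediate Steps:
Z = 27 (Z = (½)*54 = 27)
o = 3105 (o = (96 + 19)*27 = 115*27 = 3105)
-4034 - 1/(o - 33483) = -4034 - 1/(3105 - 33483) = -4034 - 1/(-30378) = -4034 - 1*(-1/30378) = -4034 + 1/30378 = -122544851/30378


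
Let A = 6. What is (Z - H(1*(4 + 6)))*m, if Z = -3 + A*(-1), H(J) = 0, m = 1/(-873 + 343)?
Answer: 9/530 ≈ 0.016981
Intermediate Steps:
m = -1/530 (m = 1/(-530) = -1/530 ≈ -0.0018868)
Z = -9 (Z = -3 + 6*(-1) = -3 - 6 = -9)
(Z - H(1*(4 + 6)))*m = (-9 - 1*0)*(-1/530) = (-9 + 0)*(-1/530) = -9*(-1/530) = 9/530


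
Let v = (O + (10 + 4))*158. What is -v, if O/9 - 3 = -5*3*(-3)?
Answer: -70468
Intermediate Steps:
O = 432 (O = 27 + 9*(-5*3*(-3)) = 27 + 9*(-15*(-3)) = 27 + 9*45 = 27 + 405 = 432)
v = 70468 (v = (432 + (10 + 4))*158 = (432 + 14)*158 = 446*158 = 70468)
-v = -1*70468 = -70468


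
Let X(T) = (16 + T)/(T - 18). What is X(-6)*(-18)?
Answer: 15/2 ≈ 7.5000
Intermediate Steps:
X(T) = (16 + T)/(-18 + T)
X(-6)*(-18) = ((16 - 6)/(-18 - 6))*(-18) = (10/(-24))*(-18) = -1/24*10*(-18) = -5/12*(-18) = 15/2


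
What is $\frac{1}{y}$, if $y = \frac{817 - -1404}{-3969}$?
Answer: $- \frac{3969}{2221} \approx -1.787$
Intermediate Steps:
$y = - \frac{2221}{3969}$ ($y = \left(817 + 1404\right) \left(- \frac{1}{3969}\right) = 2221 \left(- \frac{1}{3969}\right) = - \frac{2221}{3969} \approx -0.55959$)
$\frac{1}{y} = \frac{1}{- \frac{2221}{3969}} = - \frac{3969}{2221}$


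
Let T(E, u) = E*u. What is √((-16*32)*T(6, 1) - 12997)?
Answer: I*√16069 ≈ 126.76*I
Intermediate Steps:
√((-16*32)*T(6, 1) - 12997) = √((-16*32)*(6*1) - 12997) = √(-512*6 - 12997) = √(-3072 - 12997) = √(-16069) = I*√16069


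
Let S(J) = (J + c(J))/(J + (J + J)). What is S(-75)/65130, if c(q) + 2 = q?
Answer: 76/7327125 ≈ 1.0372e-5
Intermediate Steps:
c(q) = -2 + q
S(J) = (-2 + 2*J)/(3*J) (S(J) = (J + (-2 + J))/(J + (J + J)) = (-2 + 2*J)/(J + 2*J) = (-2 + 2*J)/((3*J)) = (-2 + 2*J)*(1/(3*J)) = (-2 + 2*J)/(3*J))
S(-75)/65130 = ((⅔)*(-1 - 75)/(-75))/65130 = ((⅔)*(-1/75)*(-76))*(1/65130) = (152/225)*(1/65130) = 76/7327125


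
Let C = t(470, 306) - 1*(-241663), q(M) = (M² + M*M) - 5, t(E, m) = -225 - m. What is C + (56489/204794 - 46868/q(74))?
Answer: 540580008487067/2241879918 ≈ 2.4113e+5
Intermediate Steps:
q(M) = -5 + 2*M² (q(M) = (M² + M²) - 5 = 2*M² - 5 = -5 + 2*M²)
C = 241132 (C = (-225 - 1*306) - 1*(-241663) = (-225 - 306) + 241663 = -531 + 241663 = 241132)
C + (56489/204794 - 46868/q(74)) = 241132 + (56489/204794 - 46868/(-5 + 2*74²)) = 241132 + (56489*(1/204794) - 46868/(-5 + 2*5476)) = 241132 + (56489/204794 - 46868/(-5 + 10952)) = 241132 + (56489/204794 - 46868/10947) = 241132 - 8979900109/2241879918 = 540580008487067/2241879918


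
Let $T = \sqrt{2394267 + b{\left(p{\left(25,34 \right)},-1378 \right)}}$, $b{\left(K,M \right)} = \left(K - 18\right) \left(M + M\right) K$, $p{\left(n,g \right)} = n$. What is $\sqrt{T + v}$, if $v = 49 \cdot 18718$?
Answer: $\sqrt{917182 + \sqrt{1911967}} \approx 958.42$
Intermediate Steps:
$b{\left(K,M \right)} = 2 K M \left(-18 + K\right)$ ($b{\left(K,M \right)} = \left(-18 + K\right) 2 M K = 2 M \left(-18 + K\right) K = 2 K M \left(-18 + K\right)$)
$T = \sqrt{1911967}$ ($T = \sqrt{2394267 + 2 \cdot 25 \left(-1378\right) \left(-18 + 25\right)} = \sqrt{2394267 + 2 \cdot 25 \left(-1378\right) 7} = \sqrt{2394267 - 482300} = \sqrt{1911967} \approx 1382.7$)
$v = 917182$
$\sqrt{T + v} = \sqrt{\sqrt{1911967} + 917182} = \sqrt{917182 + \sqrt{1911967}}$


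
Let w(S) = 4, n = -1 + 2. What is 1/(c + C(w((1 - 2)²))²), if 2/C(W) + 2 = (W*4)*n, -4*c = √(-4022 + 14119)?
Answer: -784/24242881 - 9604*√10097/24242881 ≈ -0.039840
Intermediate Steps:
n = 1
c = -√10097/4 (c = -√(-4022 + 14119)/4 = -√10097/4 ≈ -25.121)
C(W) = 2/(-2 + 4*W) (C(W) = 2/(-2 + (W*4)*1) = 2/(-2 + (4*W)*1) = 2/(-2 + 4*W))
1/(c + C(w((1 - 2)²))²) = 1/(-√10097/4 + (1/(-1 + 2*4))²) = 1/(-√10097/4 + (1/(-1 + 8))²) = 1/(-√10097/4 + (1/7)²) = 1/(-√10097/4 + (⅐)²) = 1/(-√10097/4 + 1/49) = 1/(1/49 - √10097/4)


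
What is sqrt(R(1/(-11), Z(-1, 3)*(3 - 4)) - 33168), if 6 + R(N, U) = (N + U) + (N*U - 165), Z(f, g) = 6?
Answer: I*sqrt(4034690)/11 ≈ 182.6*I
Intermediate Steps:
R(N, U) = -171 + N + U + N*U (R(N, U) = -6 + ((N + U) + (N*U - 165)) = -6 + ((N + U) + (-165 + N*U)) = -6 + (-165 + N + U + N*U) = -171 + N + U + N*U)
sqrt(R(1/(-11), Z(-1, 3)*(3 - 4)) - 33168) = sqrt((-171 + 1/(-11) + 6*(3 - 4) + (6*(3 - 4))/(-11)) - 33168) = sqrt((-171 - 1/11 + 6*(-1) - 6*(-1)/11) - 33168) = sqrt((-171 - 1/11 - 6 - 1/11*(-6)) - 33168) = sqrt((-171 - 1/11 - 6 + 6/11) - 33168) = sqrt(-1942/11 - 33168) = sqrt(-366790/11) = I*sqrt(4034690)/11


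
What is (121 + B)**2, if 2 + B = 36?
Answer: 24025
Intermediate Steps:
B = 34 (B = -2 + 36 = 34)
(121 + B)**2 = (121 + 34)**2 = 155**2 = 24025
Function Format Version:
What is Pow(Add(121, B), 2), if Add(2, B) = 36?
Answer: 24025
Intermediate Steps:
B = 34 (B = Add(-2, 36) = 34)
Pow(Add(121, B), 2) = Pow(Add(121, 34), 2) = Pow(155, 2) = 24025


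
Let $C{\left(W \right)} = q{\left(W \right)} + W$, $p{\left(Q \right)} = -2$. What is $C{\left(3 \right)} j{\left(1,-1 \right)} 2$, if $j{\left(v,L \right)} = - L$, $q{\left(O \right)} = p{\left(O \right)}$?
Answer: $2$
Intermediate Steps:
$q{\left(O \right)} = -2$
$C{\left(W \right)} = -2 + W$
$C{\left(3 \right)} j{\left(1,-1 \right)} 2 = \left(-2 + 3\right) \left(\left(-1\right) \left(-1\right)\right) 2 = 1 \cdot 1 \cdot 2 = 1 \cdot 2 = 2$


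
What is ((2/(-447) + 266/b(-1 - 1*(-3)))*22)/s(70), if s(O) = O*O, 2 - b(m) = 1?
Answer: 26158/21903 ≈ 1.1943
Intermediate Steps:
b(m) = 1 (b(m) = 2 - 1*1 = 2 - 1 = 1)
s(O) = O²
((2/(-447) + 266/b(-1 - 1*(-3)))*22)/s(70) = ((2/(-447) + 266/1)*22)/(70²) = ((2*(-1/447) + 266*1)*22)/4900 = ((-2/447 + 266)*22)*(1/4900) = ((118900/447)*22)*(1/4900) = (2615800/447)*(1/4900) = 26158/21903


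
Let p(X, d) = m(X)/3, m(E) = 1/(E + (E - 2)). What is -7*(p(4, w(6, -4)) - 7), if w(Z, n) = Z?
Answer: 875/18 ≈ 48.611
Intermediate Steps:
m(E) = 1/(-2 + 2*E) (m(E) = 1/(E + (-2 + E)) = 1/(-2 + 2*E))
p(X, d) = 1/(6*(-1 + X)) (p(X, d) = (1/(2*(-1 + X)))/3 = (1/(2*(-1 + X)))*(⅓) = 1/(6*(-1 + X)))
-7*(p(4, w(6, -4)) - 7) = -7*(1/(6*(-1 + 4)) - 7) = -7*((⅙)/3 - 7) = -7*((⅙)*(⅓) - 7) = -7*(1/18 - 7) = -7*(-125/18) = 875/18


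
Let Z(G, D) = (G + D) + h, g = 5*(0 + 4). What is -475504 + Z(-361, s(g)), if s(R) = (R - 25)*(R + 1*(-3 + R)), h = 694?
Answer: -475356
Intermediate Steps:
g = 20 (g = 5*4 = 20)
s(R) = (-25 + R)*(-3 + 2*R) (s(R) = (-25 + R)*(R + (-3 + R)) = (-25 + R)*(-3 + 2*R))
Z(G, D) = 694 + D + G (Z(G, D) = (G + D) + 694 = (D + G) + 694 = 694 + D + G)
-475504 + Z(-361, s(g)) = -475504 + (694 + (75 - 53*20 + 2*20**2) - 361) = -475504 + (694 + (75 - 1060 + 2*400) - 361) = -475504 + (694 + (75 - 1060 + 800) - 361) = -475504 + (694 - 185 - 361) = -475504 + 148 = -475356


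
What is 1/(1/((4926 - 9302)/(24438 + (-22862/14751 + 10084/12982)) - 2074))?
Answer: -2426617055368054/1169916854929 ≈ -2074.2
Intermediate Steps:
1/(1/((4926 - 9302)/(24438 + (-22862/14751 + 10084/12982)) - 2074)) = 1/(1/(-4376/(24438 + (-22862*1/14751 + 10084*(1/12982))) - 2074)) = 1/(1/(-4376/(24438 + (-22862/14751 + 5042/6491)) - 2074)) = 1/(1/(-4376/(24438 - 74022700/95748741) - 2074)) = 1/(1/(-4376/2339833709858/95748741 - 2074)) = 1/(1/(-4376*95748741/2339833709858 - 2074)) = 1/(1/(-209498245308/1169916854929 - 2074)) = 1/(1/(-2426617055368054/1169916854929)) = 1/(-1169916854929/2426617055368054) = -2426617055368054/1169916854929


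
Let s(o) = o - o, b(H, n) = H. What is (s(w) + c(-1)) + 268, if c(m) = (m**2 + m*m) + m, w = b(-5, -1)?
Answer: 269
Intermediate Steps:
w = -5
c(m) = m + 2*m**2 (c(m) = (m**2 + m**2) + m = 2*m**2 + m = m + 2*m**2)
s(o) = 0
(s(w) + c(-1)) + 268 = (0 - (1 + 2*(-1))) + 268 = (0 - (1 - 2)) + 268 = (0 - 1*(-1)) + 268 = (0 + 1) + 268 = 1 + 268 = 269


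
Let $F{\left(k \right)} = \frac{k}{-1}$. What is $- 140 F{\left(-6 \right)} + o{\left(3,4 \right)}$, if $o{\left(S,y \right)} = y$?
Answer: $-836$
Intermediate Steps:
$F{\left(k \right)} = - k$ ($F{\left(k \right)} = k \left(-1\right) = - k$)
$- 140 F{\left(-6 \right)} + o{\left(3,4 \right)} = - 140 \left(\left(-1\right) \left(-6\right)\right) + 4 = \left(-140\right) 6 + 4 = -840 + 4 = -836$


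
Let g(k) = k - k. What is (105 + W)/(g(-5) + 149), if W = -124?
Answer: -19/149 ≈ -0.12752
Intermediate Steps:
g(k) = 0
(105 + W)/(g(-5) + 149) = (105 - 124)/(0 + 149) = -19/149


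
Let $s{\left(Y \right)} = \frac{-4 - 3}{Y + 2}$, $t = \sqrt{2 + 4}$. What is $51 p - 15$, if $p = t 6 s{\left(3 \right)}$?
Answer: $-15 - \frac{2142 \sqrt{6}}{5} \approx -1064.4$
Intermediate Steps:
$t = \sqrt{6} \approx 2.4495$
$s{\left(Y \right)} = - \frac{7}{2 + Y}$
$p = - \frac{42 \sqrt{6}}{5}$ ($p = \sqrt{6} \cdot 6 \left(- \frac{7}{2 + 3}\right) = 6 \sqrt{6} \left(- \frac{7}{5}\right) = - \frac{42 \sqrt{6}}{5} \approx -20.576$)
$51 p - 15 = 51 \left(- \frac{42 \sqrt{6}}{5}\right) - 15 = - \frac{2142 \sqrt{6}}{5} - 15 = -15 - \frac{2142 \sqrt{6}}{5}$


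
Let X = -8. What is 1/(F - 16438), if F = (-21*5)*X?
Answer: -1/15598 ≈ -6.4111e-5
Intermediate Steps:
F = 840 (F = -21*5*(-8) = -105*(-8) = 840)
1/(F - 16438) = 1/(840 - 16438) = 1/(-15598) = -1/15598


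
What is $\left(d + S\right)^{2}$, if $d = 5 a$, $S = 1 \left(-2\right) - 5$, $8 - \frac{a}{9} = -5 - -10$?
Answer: $16384$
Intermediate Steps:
$a = 27$ ($a = 72 - 9 \left(-5 - -10\right) = 72 - 9 \left(-5 + 10\right) = 72 - 45 = 27$)
$S = -7$ ($S = -2 - 5 = -7$)
$d = 135$ ($d = 5 \cdot 27 = 135$)
$\left(d + S\right)^{2} = \left(135 - 7\right)^{2} = 128^{2} = 16384$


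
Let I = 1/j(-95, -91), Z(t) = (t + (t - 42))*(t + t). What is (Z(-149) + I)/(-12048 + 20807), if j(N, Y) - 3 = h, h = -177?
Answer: 17629679/1524066 ≈ 11.568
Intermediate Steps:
j(N, Y) = -174 (j(N, Y) = 3 - 177 = -174)
Z(t) = 2*t*(-42 + 2*t) (Z(t) = (t + (-42 + t))*(2*t) = (-42 + 2*t)*(2*t) = 2*t*(-42 + 2*t))
I = -1/174 (I = 1/(-174) = -1/174 ≈ -0.0057471)
(Z(-149) + I)/(-12048 + 20807) = (4*(-149)*(-21 - 149) - 1/174)/(-12048 + 20807) = (4*(-149)*(-170) - 1/174)/8759 = (101320 - 1/174)*(1/8759) = (17629679/174)*(1/8759) = 17629679/1524066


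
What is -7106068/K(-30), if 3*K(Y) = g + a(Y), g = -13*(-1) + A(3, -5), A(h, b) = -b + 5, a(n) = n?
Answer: 21318204/7 ≈ 3.0455e+6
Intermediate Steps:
A(h, b) = 5 - b
g = 23 (g = -13*(-1) + (5 - 1*(-5)) = 13 + (5 + 5) = 13 + 10 = 23)
K(Y) = 23/3 + Y/3 (K(Y) = (23 + Y)/3 = 23/3 + Y/3)
-7106068/K(-30) = -7106068/(23/3 + (⅓)*(-30)) = -7106068/(23/3 - 10) = -7106068/(-7/3) = -7106068*(-3/7) = 21318204/7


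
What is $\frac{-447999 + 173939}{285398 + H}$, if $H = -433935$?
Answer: $\frac{274060}{148537} \approx 1.8451$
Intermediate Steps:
$\frac{-447999 + 173939}{285398 + H} = \frac{-447999 + 173939}{285398 - 433935} = - \frac{274060}{-148537} = \left(-274060\right) \left(- \frac{1}{148537}\right) = \frac{274060}{148537}$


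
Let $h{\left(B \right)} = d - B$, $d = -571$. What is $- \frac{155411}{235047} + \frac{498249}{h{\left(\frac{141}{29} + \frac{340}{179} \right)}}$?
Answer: $- \frac{7511038828593}{8703006920} \approx -863.04$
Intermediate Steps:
$h{\left(B \right)} = -571 - B$
$- \frac{155411}{235047} + \frac{498249}{h{\left(\frac{141}{29} + \frac{340}{179} \right)}} = - \frac{155411}{235047} + \frac{498249}{-571 - \left(\frac{141}{29} + \frac{340}{179}\right)} = - \frac{155411}{235047} + \frac{498249}{-571 - \frac{35099}{5191}} = - \frac{155411}{235047} + \frac{498249}{- \frac{2999160}{5191}} = - \frac{155411}{235047} + 498249 \left(- \frac{5191}{2999160}\right) = - \frac{155411}{235047} - \frac{287378951}{333240} = - \frac{7511038828593}{8703006920}$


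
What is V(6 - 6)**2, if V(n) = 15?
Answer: 225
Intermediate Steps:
V(6 - 6)**2 = 15**2 = 225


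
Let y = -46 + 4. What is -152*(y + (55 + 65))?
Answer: -11856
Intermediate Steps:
y = -42
-152*(y + (55 + 65)) = -152*(-42 + (55 + 65)) = -152*(-42 + 120) = -152*78 = -11856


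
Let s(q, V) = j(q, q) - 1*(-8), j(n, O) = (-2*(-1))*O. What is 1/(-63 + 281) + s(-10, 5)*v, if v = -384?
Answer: 1004545/218 ≈ 4608.0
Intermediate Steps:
j(n, O) = 2*O
s(q, V) = 8 + 2*q (s(q, V) = 2*q - 1*(-8) = 2*q + 8 = 8 + 2*q)
1/(-63 + 281) + s(-10, 5)*v = 1/(-63 + 281) + (8 + 2*(-10))*(-384) = 1/218 + (8 - 20)*(-384) = 1/218 - 12*(-384) = 1/218 + 4608 = 1004545/218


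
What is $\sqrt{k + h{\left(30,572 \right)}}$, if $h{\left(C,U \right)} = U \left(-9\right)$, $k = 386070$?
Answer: $\sqrt{380922} \approx 617.19$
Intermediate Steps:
$h{\left(C,U \right)} = - 9 U$
$\sqrt{k + h{\left(30,572 \right)}} = \sqrt{386070 - 5148} = \sqrt{380922}$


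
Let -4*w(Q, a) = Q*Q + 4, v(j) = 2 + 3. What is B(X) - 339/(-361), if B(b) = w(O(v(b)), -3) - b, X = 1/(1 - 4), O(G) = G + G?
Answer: -26780/1083 ≈ -24.728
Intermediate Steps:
v(j) = 5
O(G) = 2*G
w(Q, a) = -1 - Q²/4 (w(Q, a) = -(Q*Q + 4)/4 = -(Q² + 4)/4 = -(4 + Q²)/4 = -1 - Q²/4)
X = -⅓ (X = 1/(-3) = -⅓ ≈ -0.33333)
B(b) = -26 - b (B(b) = (-1 - (2*5)²/4) - b = (-1 - ¼*10²) - b = (-1 - ¼*100) - b = (-1 - 25) - b = -26 - b)
B(X) - 339/(-361) = (-26 - 1*(-⅓)) - 339/(-361) = (-26 + ⅓) - 339*(-1)/361 = -77/3 - 1*(-339/361) = -77/3 + 339/361 = -26780/1083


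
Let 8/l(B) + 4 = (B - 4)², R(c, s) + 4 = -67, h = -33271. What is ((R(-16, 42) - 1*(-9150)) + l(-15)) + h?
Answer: -8636536/357 ≈ -24192.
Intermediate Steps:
R(c, s) = -71 (R(c, s) = -4 - 67 = -71)
l(B) = 8/(-4 + (-4 + B)²) (l(B) = 8/(-4 + (B - 4)²) = 8/(-4 + (-4 + B)²))
((R(-16, 42) - 1*(-9150)) + l(-15)) + h = ((-71 - 1*(-9150)) + 8/(-4 + (-4 - 15)²)) - 33271 = ((-71 + 9150) + 8/(-4 + (-19)²)) - 33271 = (9079 + 8/(-4 + 361)) - 33271 = (9079 + 8/357) - 33271 = 3241211/357 - 33271 = -8636536/357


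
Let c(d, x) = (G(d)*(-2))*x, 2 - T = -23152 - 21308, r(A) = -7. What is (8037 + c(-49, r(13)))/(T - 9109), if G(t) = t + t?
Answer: 6665/35353 ≈ 0.18853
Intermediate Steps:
G(t) = 2*t
T = 44462 (T = 2 - (-23152 - 21308) = 2 - 1*(-44460) = 2 + 44460 = 44462)
c(d, x) = -4*d*x (c(d, x) = ((2*d)*(-2))*x = (-4*d)*x = -4*d*x)
(8037 + c(-49, r(13)))/(T - 9109) = (8037 - 4*(-49)*(-7))/(44462 - 9109) = (8037 - 1372)/35353 = 6665*(1/35353) = 6665/35353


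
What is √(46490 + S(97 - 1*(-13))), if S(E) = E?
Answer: 10*√466 ≈ 215.87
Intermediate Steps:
√(46490 + S(97 - 1*(-13))) = √(46490 + (97 - 1*(-13))) = √(46490 + (97 + 13)) = √(46490 + 110) = √46600 = 10*√466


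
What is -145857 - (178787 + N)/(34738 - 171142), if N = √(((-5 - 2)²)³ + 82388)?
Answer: -19895299441/136404 + √200037/136404 ≈ -1.4586e+5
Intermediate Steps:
N = √200037 (N = √(((-7)²)³ + 82388) = √(49³ + 82388) = √(117649 + 82388) = √200037 ≈ 447.25)
-145857 - (178787 + N)/(34738 - 171142) = -145857 - (178787 + √200037)/(34738 - 171142) = -145857 - (178787 + √200037)/(-136404) = -145857 - (178787 + √200037)*(-1)/136404 = -145857 - (-178787/136404 - √200037/136404) = -145857 + (178787/136404 + √200037/136404) = -19895299441/136404 + √200037/136404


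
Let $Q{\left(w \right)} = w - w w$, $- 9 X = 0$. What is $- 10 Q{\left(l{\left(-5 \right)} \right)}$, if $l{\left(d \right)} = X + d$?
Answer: $300$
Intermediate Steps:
$X = 0$ ($X = \left(- \frac{1}{9}\right) 0 = 0$)
$l{\left(d \right)} = d$ ($l{\left(d \right)} = 0 + d = d$)
$Q{\left(w \right)} = w - w^{2}$
$- 10 Q{\left(l{\left(-5 \right)} \right)} = - 10 \left(- 5 \left(1 - -5\right)\right) = - 10 \left(- 5 \left(1 + 5\right)\right) = - 10 \left(\left(-5\right) 6\right) = \left(-10\right) \left(-30\right) = 300$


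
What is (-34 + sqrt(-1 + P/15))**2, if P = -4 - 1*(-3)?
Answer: 17324/15 - 272*I*sqrt(15)/15 ≈ 1154.9 - 70.23*I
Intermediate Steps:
P = -1 (P = -4 + 3 = -1)
(-34 + sqrt(-1 + P/15))**2 = (-34 + sqrt(-1 - 1/15))**2 = (-34 + sqrt(-16/15))**2 = (-34 + 4*I*sqrt(15)/15)**2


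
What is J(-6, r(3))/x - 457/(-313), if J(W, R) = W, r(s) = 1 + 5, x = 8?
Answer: 889/1252 ≈ 0.71006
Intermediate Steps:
r(s) = 6
J(-6, r(3))/x - 457/(-313) = -6/8 - 457/(-313) = -6*⅛ - 457*(-1/313) = -¾ + 457/313 = 889/1252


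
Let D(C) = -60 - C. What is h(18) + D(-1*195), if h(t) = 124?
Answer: 259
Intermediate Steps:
h(18) + D(-1*195) = 124 + (-60 - (-1)*195) = 124 + (-60 - 1*(-195)) = 124 + (-60 + 195) = 124 + 135 = 259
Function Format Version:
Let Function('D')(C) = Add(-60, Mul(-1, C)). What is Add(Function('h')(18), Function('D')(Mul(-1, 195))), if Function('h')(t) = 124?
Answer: 259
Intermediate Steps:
Add(Function('h')(18), Function('D')(Mul(-1, 195))) = Add(124, Add(-60, Mul(-1, Mul(-1, 195)))) = Add(124, Add(-60, Mul(-1, -195))) = Add(124, Add(-60, 195)) = Add(124, 135) = 259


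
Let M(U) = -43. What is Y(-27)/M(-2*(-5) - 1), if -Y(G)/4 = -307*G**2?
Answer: -895212/43 ≈ -20819.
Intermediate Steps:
Y(G) = 1228*G**2 (Y(G) = -(-1228)*G**2 = 1228*G**2)
Y(-27)/M(-2*(-5) - 1) = (1228*(-27)**2)/(-43) = (1228*729)*(-1/43) = 895212*(-1/43) = -895212/43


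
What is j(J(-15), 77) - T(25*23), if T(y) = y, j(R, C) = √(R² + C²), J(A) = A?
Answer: -575 + √6154 ≈ -496.55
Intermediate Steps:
j(R, C) = √(C² + R²)
j(J(-15), 77) - T(25*23) = √(77² + (-15)²) - 25*23 = √(5929 + 225) - 1*575 = √6154 - 575 = -575 + √6154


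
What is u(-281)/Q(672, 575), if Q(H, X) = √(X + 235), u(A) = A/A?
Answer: √10/90 ≈ 0.035136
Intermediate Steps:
u(A) = 1
Q(H, X) = √(235 + X)
u(-281)/Q(672, 575) = 1/√(235 + 575) = 1/√810 = 1/(9*√10) = 1*(√10/90) = √10/90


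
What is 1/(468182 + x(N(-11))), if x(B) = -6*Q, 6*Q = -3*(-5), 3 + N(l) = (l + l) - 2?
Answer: 1/468167 ≈ 2.1360e-6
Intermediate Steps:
N(l) = -5 + 2*l (N(l) = -3 + ((l + l) - 2) = -3 + (2*l - 2) = -3 + (-2 + 2*l) = -5 + 2*l)
Q = 5/2 (Q = (-3*(-5))/6 = (1/6)*15 = 5/2 ≈ 2.5000)
x(B) = -15 (x(B) = -6*5/2 = -15)
1/(468182 + x(N(-11))) = 1/(468182 - 15) = 1/468167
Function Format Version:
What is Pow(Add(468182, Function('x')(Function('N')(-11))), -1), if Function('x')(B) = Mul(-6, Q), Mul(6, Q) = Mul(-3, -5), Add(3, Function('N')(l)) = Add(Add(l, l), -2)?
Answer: Rational(1, 468167) ≈ 2.1360e-6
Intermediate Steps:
Function('N')(l) = Add(-5, Mul(2, l)) (Function('N')(l) = Add(-3, Add(Add(l, l), -2)) = Add(-3, Add(Mul(2, l), -2)) = Add(-3, Add(-2, Mul(2, l))) = Add(-5, Mul(2, l)))
Q = Rational(5, 2) (Q = Mul(Rational(1, 6), Mul(-3, -5)) = Mul(Rational(1, 6), 15) = Rational(5, 2) ≈ 2.5000)
Function('x')(B) = -15 (Function('x')(B) = Mul(-6, Rational(5, 2)) = -15)
Pow(Add(468182, Function('x')(Function('N')(-11))), -1) = Pow(Add(468182, -15), -1) = Pow(468167, -1) = Rational(1, 468167)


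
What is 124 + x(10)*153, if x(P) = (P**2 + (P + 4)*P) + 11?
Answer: 38527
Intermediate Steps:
x(P) = 11 + P**2 + P*(4 + P) (x(P) = (P**2 + (4 + P)*P) + 11 = (P**2 + P*(4 + P)) + 11 = 11 + P**2 + P*(4 + P))
124 + x(10)*153 = 124 + (11 + 2*10**2 + 4*10)*153 = 124 + (11 + 2*100 + 40)*153 = 124 + (11 + 200 + 40)*153 = 124 + 251*153 = 124 + 38403 = 38527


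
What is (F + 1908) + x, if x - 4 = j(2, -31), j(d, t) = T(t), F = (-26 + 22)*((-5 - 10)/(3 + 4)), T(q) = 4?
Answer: 13472/7 ≈ 1924.6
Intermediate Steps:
F = 60/7 (F = -(-60)/7 = -4*(-15/7) = 60/7 ≈ 8.5714)
j(d, t) = 4
x = 8 (x = 4 + 4 = 8)
(F + 1908) + x = (60/7 + 1908) + 8 = 13416/7 + 8 = 13472/7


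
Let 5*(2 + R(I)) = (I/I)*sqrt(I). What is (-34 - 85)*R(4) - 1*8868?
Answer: -43388/5 ≈ -8677.6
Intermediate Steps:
R(I) = -2 + sqrt(I)/5 (R(I) = -2 + ((I/I)*sqrt(I))/5 = -2 + (1*sqrt(I))/5 = -2 + sqrt(I)/5)
(-34 - 85)*R(4) - 1*8868 = (-34 - 85)*(-2 + sqrt(4)/5) - 1*8868 = -119*(-2 + (1/5)*2) - 8868 = -119*(-2 + 2/5) - 8868 = -119*(-8/5) - 8868 = 952/5 - 8868 = -43388/5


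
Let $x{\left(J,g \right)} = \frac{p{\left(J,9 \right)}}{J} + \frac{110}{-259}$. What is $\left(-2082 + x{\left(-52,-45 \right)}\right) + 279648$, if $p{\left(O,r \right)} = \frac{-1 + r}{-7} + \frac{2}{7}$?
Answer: $\frac{1869126695}{6734} \approx 2.7757 \cdot 10^{5}$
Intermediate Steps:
$p{\left(O,r \right)} = \frac{3}{7} - \frac{r}{7}$ ($p{\left(O,r \right)} = \left(-1 + r\right) \left(- \frac{1}{7}\right) + 2 \cdot \frac{1}{7} = \left(\frac{1}{7} - \frac{r}{7}\right) + \frac{2}{7} = \frac{3}{7} - \frac{r}{7}$)
$x{\left(J,g \right)} = - \frac{110}{259} - \frac{6}{7 J}$ ($x{\left(J,g \right)} = \frac{\frac{3}{7} - \frac{9}{7}}{J} + \frac{110}{-259} = \frac{\frac{3}{7} - \frac{9}{7}}{J} + 110 \left(- \frac{1}{259}\right) = - \frac{6}{7 J} - \frac{110}{259} = - \frac{110}{259} - \frac{6}{7 J}$)
$\left(-2082 + x{\left(-52,-45 \right)}\right) + 279648 = \left(-2082 + \frac{2 \left(-111 - -2860\right)}{259 \left(-52\right)}\right) + 279648 = \left(-2082 + \frac{2}{259} \left(- \frac{1}{52}\right) \left(-111 + 2860\right)\right) + 279648 = \left(-2082 + \frac{2}{259} \left(- \frac{1}{52}\right) 2749\right) + 279648 = \left(-2082 - \frac{2749}{6734}\right) + 279648 = - \frac{14022937}{6734} + 279648 = \frac{1869126695}{6734}$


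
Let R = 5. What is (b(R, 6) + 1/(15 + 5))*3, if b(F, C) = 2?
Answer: 123/20 ≈ 6.1500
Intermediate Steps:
(b(R, 6) + 1/(15 + 5))*3 = (2 + 1/(15 + 5))*3 = (2 + 1/20)*3 = (41/20)*3 = 123/20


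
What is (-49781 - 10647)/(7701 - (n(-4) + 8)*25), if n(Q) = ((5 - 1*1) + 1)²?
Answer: -15107/1719 ≈ -8.7883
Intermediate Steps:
n(Q) = 25 (n(Q) = ((5 - 1) + 1)² = (4 + 1)² = 5² = 25)
(-49781 - 10647)/(7701 - (n(-4) + 8)*25) = (-49781 - 10647)/(7701 - (25 + 8)*25) = -60428/(7701 - 33*25) = -60428/(7701 - 1*825) = -60428/(7701 - 825) = -60428/6876 = -60428*1/6876 = -15107/1719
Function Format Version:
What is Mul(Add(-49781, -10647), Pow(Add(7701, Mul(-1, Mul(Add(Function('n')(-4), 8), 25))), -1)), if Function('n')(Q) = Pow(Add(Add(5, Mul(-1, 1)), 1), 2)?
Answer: Rational(-15107, 1719) ≈ -8.7883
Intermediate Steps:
Function('n')(Q) = 25 (Function('n')(Q) = Pow(Add(Add(5, -1), 1), 2) = Pow(Add(4, 1), 2) = Pow(5, 2) = 25)
Mul(Add(-49781, -10647), Pow(Add(7701, Mul(-1, Mul(Add(Function('n')(-4), 8), 25))), -1)) = Mul(Add(-49781, -10647), Pow(Add(7701, Mul(-1, Mul(Add(25, 8), 25))), -1)) = Mul(-60428, Pow(Add(7701, Mul(-1, Mul(33, 25))), -1)) = Mul(-60428, Pow(Add(7701, Mul(-1, 825)), -1)) = Mul(-60428, Pow(Add(7701, -825), -1)) = Mul(-60428, Pow(6876, -1)) = Mul(-60428, Rational(1, 6876)) = Rational(-15107, 1719)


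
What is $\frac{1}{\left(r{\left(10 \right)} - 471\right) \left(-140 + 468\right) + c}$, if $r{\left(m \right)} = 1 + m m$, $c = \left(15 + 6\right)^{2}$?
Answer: $- \frac{1}{120919} \approx -8.27 \cdot 10^{-6}$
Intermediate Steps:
$c = 441$ ($c = 21^{2} = 441$)
$r{\left(m \right)} = 1 + m^{2}$
$\frac{1}{\left(r{\left(10 \right)} - 471\right) \left(-140 + 468\right) + c} = \frac{1}{\left(\left(1 + 10^{2}\right) - 471\right) \left(-140 + 468\right) + 441} = \frac{1}{\left(\left(1 + 100\right) - 471\right) 328 + 441} = \frac{1}{\left(101 - 471\right) 328 + 441} = \frac{1}{\left(-370\right) 328 + 441} = \frac{1}{-121360 + 441} = \frac{1}{-120919} = - \frac{1}{120919}$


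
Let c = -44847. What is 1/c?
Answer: -1/44847 ≈ -2.2298e-5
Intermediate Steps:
1/c = 1/(-44847) = -1/44847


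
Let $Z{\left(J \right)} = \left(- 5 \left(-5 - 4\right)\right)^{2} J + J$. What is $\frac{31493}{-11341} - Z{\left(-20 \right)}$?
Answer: $\frac{41773257}{1031} \approx 40517.0$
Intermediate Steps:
$Z{\left(J \right)} = 2026 J$ ($Z{\left(J \right)} = \left(\left(-5\right) \left(-9\right)\right)^{2} J + J = 45^{2} J + J = 2025 J + J = 2026 J$)
$\frac{31493}{-11341} - Z{\left(-20 \right)} = \frac{31493}{-11341} - 2026 \left(-20\right) = 31493 \left(- \frac{1}{11341}\right) - -40520 = - \frac{2863}{1031} + 40520 = \frac{41773257}{1031}$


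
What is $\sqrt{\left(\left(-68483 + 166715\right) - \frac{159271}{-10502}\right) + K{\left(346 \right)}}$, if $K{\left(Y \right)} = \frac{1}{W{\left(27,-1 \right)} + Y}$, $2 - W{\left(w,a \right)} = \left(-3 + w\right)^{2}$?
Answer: $\frac{\sqrt{35205762154690473}}{598614} \approx 313.44$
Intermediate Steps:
$W{\left(w,a \right)} = 2 - \left(-3 + w\right)^{2}$
$K{\left(Y \right)} = \frac{1}{-574 + Y}$ ($K{\left(Y \right)} = \frac{1}{\left(2 - \left(-3 + 27\right)^{2}\right) + Y} = \frac{1}{\left(2 - 24^{2}\right) + Y} = \frac{1}{\left(2 - 576\right) + Y} = \frac{1}{-574 + Y}$)
$\sqrt{\left(\left(-68483 + 166715\right) - \frac{159271}{-10502}\right) + K{\left(346 \right)}} = \sqrt{\left(\left(-68483 + 166715\right) - \frac{159271}{-10502}\right) + \frac{1}{-574 + 346}} = \sqrt{\left(98232 - - \frac{159271}{10502}\right) + \frac{1}{-228}} = \sqrt{\left(98232 + \frac{159271}{10502}\right) - \frac{1}{228}} = \sqrt{\frac{1031791735}{10502} - \frac{1}{228}} = \sqrt{\frac{117624252539}{1197228}} = \frac{\sqrt{35205762154690473}}{598614}$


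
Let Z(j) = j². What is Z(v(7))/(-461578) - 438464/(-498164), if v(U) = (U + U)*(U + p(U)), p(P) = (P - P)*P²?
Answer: 24700121142/28742692849 ≈ 0.85935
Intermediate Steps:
p(P) = 0 (p(P) = 0*P² = 0)
v(U) = 2*U² (v(U) = (U + U)*(U + 0) = (2*U)*U = 2*U²)
Z(v(7))/(-461578) - 438464/(-498164) = (2*7²)²/(-461578) - 438464/(-498164) = (2*49)²*(-1/461578) - 438464*(-1/498164) = 98²*(-1/461578) + 109616/124541 = 9604*(-1/461578) + 109616/124541 = -4802/230789 + 109616/124541 = 24700121142/28742692849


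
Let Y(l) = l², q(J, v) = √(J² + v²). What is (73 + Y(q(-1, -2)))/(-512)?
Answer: -39/256 ≈ -0.15234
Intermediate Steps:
(73 + Y(q(-1, -2)))/(-512) = (73 + (√((-1)² + (-2)²))²)/(-512) = (73 + (√(1 + 4))²)*(-1/512) = (73 + (√5)²)*(-1/512) = (73 + 5)*(-1/512) = 78*(-1/512) = -39/256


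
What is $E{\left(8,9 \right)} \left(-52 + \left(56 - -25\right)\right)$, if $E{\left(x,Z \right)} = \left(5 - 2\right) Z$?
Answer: $783$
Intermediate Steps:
$E{\left(x,Z \right)} = 3 Z$
$E{\left(8,9 \right)} \left(-52 + \left(56 - -25\right)\right) = 3 \cdot 9 \left(-52 + \left(56 - -25\right)\right) = 27 \left(-52 + \left(56 + 25\right)\right) = 27 \left(-52 + 81\right) = 27 \cdot 29 = 783$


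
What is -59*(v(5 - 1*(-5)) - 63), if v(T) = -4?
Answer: 3953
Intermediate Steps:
-59*(v(5 - 1*(-5)) - 63) = -59*(-4 - 63) = -59*(-67) = 3953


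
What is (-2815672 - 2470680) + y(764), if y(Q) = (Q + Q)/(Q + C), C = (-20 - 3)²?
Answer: -6835251608/1293 ≈ -5.2864e+6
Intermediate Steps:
C = 529 (C = (-23)² = 529)
y(Q) = 2*Q/(529 + Q) (y(Q) = (Q + Q)/(Q + 529) = (2*Q)/(529 + Q) = 2*Q/(529 + Q))
(-2815672 - 2470680) + y(764) = (-2815672 - 2470680) + 2*764/(529 + 764) = -5286352 + 2*764/1293 = -5286352 + 2*764*(1/1293) = -5286352 + 1528/1293 = -6835251608/1293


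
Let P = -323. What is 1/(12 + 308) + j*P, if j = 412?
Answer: -42584319/320 ≈ -1.3308e+5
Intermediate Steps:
1/(12 + 308) + j*P = 1/(12 + 308) + 412*(-323) = 1/320 - 133076 = -42584319/320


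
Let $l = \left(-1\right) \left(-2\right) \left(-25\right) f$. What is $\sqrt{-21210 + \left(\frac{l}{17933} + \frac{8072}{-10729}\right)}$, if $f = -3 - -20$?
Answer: $\frac{2 i \sqrt{196300515502538462743}}{192403157} \approx 145.64 i$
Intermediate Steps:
$f = 17$ ($f = -3 + 20 = 17$)
$l = -850$ ($l = \left(-1\right) \left(-2\right) \left(-25\right) 17 = 2 \left(-25\right) 17 = \left(-50\right) 17 = -850$)
$\sqrt{-21210 + \left(\frac{l}{17933} + \frac{8072}{-10729}\right)} = \sqrt{-21210 + \left(- \frac{850}{17933} + \frac{8072}{-10729}\right)} = \sqrt{-21210 + \left(\left(-850\right) \frac{1}{17933} + 8072 \left(- \frac{1}{10729}\right)\right)} = \sqrt{-21210 - \frac{153874826}{192403157}} = \sqrt{- \frac{4081024834796}{192403157}} = \frac{2 i \sqrt{196300515502538462743}}{192403157}$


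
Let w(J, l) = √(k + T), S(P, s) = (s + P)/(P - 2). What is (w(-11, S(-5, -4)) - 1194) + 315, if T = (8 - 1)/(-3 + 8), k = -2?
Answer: -879 + I*√15/5 ≈ -879.0 + 0.7746*I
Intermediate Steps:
T = 7/5 ≈ 1.4000
S(P, s) = (P + s)/(-2 + P)
w(J, l) = I*√15/5 (w(J, l) = √(-2 + 7/5) = √(-⅗) = I*√15/5)
(w(-11, S(-5, -4)) - 1194) + 315 = (I*√15/5 - 1194) + 315 = (-1194 + I*√15/5) + 315 = -879 + I*√15/5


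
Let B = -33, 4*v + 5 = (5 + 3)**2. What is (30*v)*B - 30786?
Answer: -90777/2 ≈ -45389.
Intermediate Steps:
v = 59/4 (v = -5/4 + (5 + 3)**2/4 = -5/4 + (1/4)*8**2 = -5/4 + (1/4)*64 = -5/4 + 16 = 59/4 ≈ 14.750)
(30*v)*B - 30786 = (30*(59/4))*(-33) - 30786 = (885/2)*(-33) - 30786 = -29205/2 - 30786 = -90777/2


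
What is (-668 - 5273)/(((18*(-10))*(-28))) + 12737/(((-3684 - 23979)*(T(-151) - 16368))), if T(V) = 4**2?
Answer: -1142567893/969311520 ≈ -1.1787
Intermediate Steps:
T(V) = 16
(-668 - 5273)/(((18*(-10))*(-28))) + 12737/(((-3684 - 23979)*(T(-151) - 16368))) = (-668 - 5273)/(((18*(-10))*(-28))) + 12737/(((-3684 - 23979)*(16 - 16368))) = -5941/((-180*(-28))) + 12737/((-27663*(-16352))) = -5941/5040 + 12737/452345376 = -1142567893/969311520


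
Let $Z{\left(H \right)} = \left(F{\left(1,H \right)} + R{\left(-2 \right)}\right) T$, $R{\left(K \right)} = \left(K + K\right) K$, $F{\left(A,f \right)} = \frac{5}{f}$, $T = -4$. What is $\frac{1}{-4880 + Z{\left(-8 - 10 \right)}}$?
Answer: $- \frac{9}{44198} \approx -0.00020363$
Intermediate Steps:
$R{\left(K \right)} = 2 K^{2}$ ($R{\left(K \right)} = 2 K K = 2 K^{2}$)
$Z{\left(H \right)} = -32 - \frac{20}{H}$ ($Z{\left(H \right)} = \left(\frac{5}{H} + 2 \left(-2\right)^{2}\right) \left(-4\right) = \left(\frac{5}{H} + 2 \cdot 4\right) \left(-4\right) = \left(\frac{5}{H} + 8\right) \left(-4\right) = \left(8 + \frac{5}{H}\right) \left(-4\right) = -32 - \frac{20}{H}$)
$\frac{1}{-4880 + Z{\left(-8 - 10 \right)}} = \frac{1}{-4880 - \left(32 + \frac{20}{-8 - 10}\right)} = \frac{1}{-4880 - \left(32 + \frac{20}{-18}\right)} = \frac{1}{-4880 - \frac{278}{9}} = \frac{1}{- \frac{44198}{9}} = - \frac{9}{44198}$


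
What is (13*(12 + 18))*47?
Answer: 18330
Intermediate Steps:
(13*(12 + 18))*47 = (13*30)*47 = 390*47 = 18330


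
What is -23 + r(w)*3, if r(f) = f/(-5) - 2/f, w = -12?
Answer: -153/10 ≈ -15.300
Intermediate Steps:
r(f) = -2/f - f/5 (r(f) = f*(-⅕) - 2/f = -f/5 - 2/f = -2/f - f/5)
-23 + r(w)*3 = -23 + (-2/(-12) - ⅕*(-12))*3 = -23 + (-2*(-1/12) + 12/5)*3 = -23 + (⅙ + 12/5)*3 = -23 + (77/30)*3 = -23 + 77/10 = -153/10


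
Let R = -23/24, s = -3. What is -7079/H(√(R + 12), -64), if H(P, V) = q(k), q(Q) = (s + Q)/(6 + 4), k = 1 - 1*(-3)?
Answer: -70790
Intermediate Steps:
k = 4 (k = 1 + 3 = 4)
q(Q) = -3/10 + Q/10 (q(Q) = (-3 + Q)/(6 + 4) = (-3 + Q)/10 = (-3 + Q)*(⅒) = -3/10 + Q/10)
R = -23/24 (R = -23*1/24 = -23/24 ≈ -0.95833)
H(P, V) = ⅒ (H(P, V) = -3/10 + (⅒)*4 = -3/10 + ⅖ = ⅒)
-7079/H(√(R + 12), -64) = -7079/⅒ = -7079*10 = -70790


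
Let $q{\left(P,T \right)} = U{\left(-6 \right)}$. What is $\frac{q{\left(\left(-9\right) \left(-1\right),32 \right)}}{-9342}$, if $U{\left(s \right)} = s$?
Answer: $\frac{1}{1557} \approx 0.00064226$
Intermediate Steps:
$q{\left(P,T \right)} = -6$
$\frac{q{\left(\left(-9\right) \left(-1\right),32 \right)}}{-9342} = - \frac{6}{-9342} = \left(-6\right) \left(- \frac{1}{9342}\right) = \frac{1}{1557}$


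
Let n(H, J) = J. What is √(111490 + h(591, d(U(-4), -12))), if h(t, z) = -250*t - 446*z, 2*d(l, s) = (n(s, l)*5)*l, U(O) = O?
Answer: 10*I*√541 ≈ 232.59*I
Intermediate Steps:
d(l, s) = 5*l²/2 (d(l, s) = ((l*5)*l)/2 = ((5*l)*l)/2 = (5*l²)/2 = 5*l²/2)
h(t, z) = -446*z - 250*t
√(111490 + h(591, d(U(-4), -12))) = √(111490 + (-1115*(-4)² - 250*591)) = √(111490 + (-1115*16 - 147750)) = √(111490 + (-446*40 - 147750)) = √(111490 + (-17840 - 147750)) = √(111490 - 165590) = √(-54100) = 10*I*√541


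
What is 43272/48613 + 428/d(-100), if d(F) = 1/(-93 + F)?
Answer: -4015584980/48613 ≈ -82603.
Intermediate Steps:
43272/48613 + 428/d(-100) = 43272/48613 + 428/(1/(-93 - 100)) = 43272*(1/48613) + 428/(1/(-193)) = 43272/48613 + 428/(-1/193) = 43272/48613 + 428*(-193) = 43272/48613 - 82604 = -4015584980/48613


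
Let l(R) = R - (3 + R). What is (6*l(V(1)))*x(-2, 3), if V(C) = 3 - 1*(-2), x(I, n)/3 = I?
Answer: 108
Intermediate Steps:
x(I, n) = 3*I
V(C) = 5 (V(C) = 3 + 2 = 5)
l(R) = -3 (l(R) = R + (-3 - R) = -3)
(6*l(V(1)))*x(-2, 3) = (6*(-3))*(3*(-2)) = -18*(-6) = 108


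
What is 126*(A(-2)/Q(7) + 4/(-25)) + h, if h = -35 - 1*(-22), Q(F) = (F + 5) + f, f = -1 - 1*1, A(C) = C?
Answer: -1459/25 ≈ -58.360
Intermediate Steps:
f = -2 (f = -1 - 1 = -2)
Q(F) = 3 + F (Q(F) = (F + 5) - 2 = (5 + F) - 2 = 3 + F)
h = -13 (h = -35 + 22 = -13)
126*(A(-2)/Q(7) + 4/(-25)) + h = 126*(-2/(3 + 7) + 4/(-25)) - 13 = 126*(-2/10 + 4*(-1/25)) - 13 = 126*(-2*1/10 - 4/25) - 13 = 126*(-1/5 - 4/25) - 13 = 126*(-9/25) - 13 = -1134/25 - 13 = -1459/25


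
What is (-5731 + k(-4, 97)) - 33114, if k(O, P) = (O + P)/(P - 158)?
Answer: -2369638/61 ≈ -38847.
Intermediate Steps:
k(O, P) = (O + P)/(-158 + P)
(-5731 + k(-4, 97)) - 33114 = (-5731 + (-4 + 97)/(-158 + 97)) - 33114 = (-5731 + 93/(-61)) - 33114 = (-5731 - 1/61*93) - 33114 = (-5731 - 93/61) - 33114 = -349684/61 - 33114 = -2369638/61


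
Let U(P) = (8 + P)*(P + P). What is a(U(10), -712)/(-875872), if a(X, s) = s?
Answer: 89/109484 ≈ 0.00081290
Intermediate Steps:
U(P) = 2*P*(8 + P) (U(P) = (8 + P)*(2*P) = 2*P*(8 + P))
a(U(10), -712)/(-875872) = -712/(-875872) = -712*(-1/875872) = 89/109484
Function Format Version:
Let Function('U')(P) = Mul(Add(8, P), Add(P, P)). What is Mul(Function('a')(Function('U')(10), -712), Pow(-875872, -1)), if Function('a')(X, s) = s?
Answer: Rational(89, 109484) ≈ 0.00081290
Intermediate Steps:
Function('U')(P) = Mul(2, P, Add(8, P)) (Function('U')(P) = Mul(Add(8, P), Mul(2, P)) = Mul(2, P, Add(8, P)))
Mul(Function('a')(Function('U')(10), -712), Pow(-875872, -1)) = Mul(-712, Pow(-875872, -1)) = Mul(-712, Rational(-1, 875872)) = Rational(89, 109484)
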